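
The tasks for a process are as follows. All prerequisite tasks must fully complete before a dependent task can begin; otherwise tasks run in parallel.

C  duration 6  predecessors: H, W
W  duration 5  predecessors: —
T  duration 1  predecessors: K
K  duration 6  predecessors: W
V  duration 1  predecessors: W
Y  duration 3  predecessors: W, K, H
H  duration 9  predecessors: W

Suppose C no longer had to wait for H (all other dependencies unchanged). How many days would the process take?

Before: longest chain W→H→C = 5+9+6 = 20, finish 20.
Without H→C, C's earliest start moves from 14 to 5.
After: W→H→Y = 5+9+3 = 17 → 17 days.

17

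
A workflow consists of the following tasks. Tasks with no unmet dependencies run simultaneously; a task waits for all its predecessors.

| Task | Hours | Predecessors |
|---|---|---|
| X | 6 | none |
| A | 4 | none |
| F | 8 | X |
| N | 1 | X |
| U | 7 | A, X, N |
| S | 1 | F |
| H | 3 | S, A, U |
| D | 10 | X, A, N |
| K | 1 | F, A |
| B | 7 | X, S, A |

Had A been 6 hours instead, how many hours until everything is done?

Actual critical path: X→F→S→B = 6+8+1+7 = 22 ⇒ 22 hours.
The longest path through A is only 14 hours, so A has float 8.
The critical path is still X→F→S→B; finish is now 22 hours.

22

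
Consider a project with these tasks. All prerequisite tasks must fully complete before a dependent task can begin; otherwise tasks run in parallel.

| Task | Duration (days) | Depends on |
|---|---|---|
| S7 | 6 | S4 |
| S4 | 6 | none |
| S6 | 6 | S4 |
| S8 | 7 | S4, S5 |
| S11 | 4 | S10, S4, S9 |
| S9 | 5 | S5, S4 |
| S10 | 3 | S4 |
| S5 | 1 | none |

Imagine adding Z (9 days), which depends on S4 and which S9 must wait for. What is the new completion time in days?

Originally the plan takes 15 days.
With Z inserted, S9 now waits for max(S5, S4, Z).
New critical path: S4→Z→S9→S11 = 6+9+5+4 = 24 ⇒ 24 days.

24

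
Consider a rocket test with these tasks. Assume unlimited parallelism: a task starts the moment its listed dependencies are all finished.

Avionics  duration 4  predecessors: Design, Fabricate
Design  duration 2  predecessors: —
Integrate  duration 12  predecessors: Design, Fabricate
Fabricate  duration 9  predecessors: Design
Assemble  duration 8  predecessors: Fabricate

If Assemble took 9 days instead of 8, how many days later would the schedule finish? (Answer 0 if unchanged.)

Critical path before the change: Design→Fabricate→Integrate = 2+9+12 = 23 giving 23 days.
Assemble has 4 days of float (longest path through it is 19).
That remains the longest chain; total 23 days.
Change in finish: 23 − 23 = +0 days.

0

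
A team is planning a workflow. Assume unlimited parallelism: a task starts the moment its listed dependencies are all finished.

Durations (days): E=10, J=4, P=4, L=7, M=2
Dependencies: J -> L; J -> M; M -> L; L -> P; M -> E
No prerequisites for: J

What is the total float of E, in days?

1

The longest chain is J→M→L→P = 4+2+7+4 = 17; overall finish 17 days.
Longest path through E: 16 days (earliest finish 16, latest finish 17).
So E can slip 17 − 16 = 1 day.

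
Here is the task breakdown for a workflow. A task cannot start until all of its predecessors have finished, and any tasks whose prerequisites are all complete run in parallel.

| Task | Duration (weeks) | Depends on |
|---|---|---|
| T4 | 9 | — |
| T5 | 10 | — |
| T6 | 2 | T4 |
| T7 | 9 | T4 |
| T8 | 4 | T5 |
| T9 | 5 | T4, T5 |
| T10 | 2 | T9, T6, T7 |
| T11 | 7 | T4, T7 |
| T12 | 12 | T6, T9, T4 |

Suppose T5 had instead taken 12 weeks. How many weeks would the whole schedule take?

29

Actual critical path: T5→T9→T12 = 10+5+12 = 27 ⇒ 27 weeks.
Since T5 is critical, the +2 change carries straight to that chain (now 29 weeks).
The critical path is still T5→T9→T12; finish is now 29 weeks.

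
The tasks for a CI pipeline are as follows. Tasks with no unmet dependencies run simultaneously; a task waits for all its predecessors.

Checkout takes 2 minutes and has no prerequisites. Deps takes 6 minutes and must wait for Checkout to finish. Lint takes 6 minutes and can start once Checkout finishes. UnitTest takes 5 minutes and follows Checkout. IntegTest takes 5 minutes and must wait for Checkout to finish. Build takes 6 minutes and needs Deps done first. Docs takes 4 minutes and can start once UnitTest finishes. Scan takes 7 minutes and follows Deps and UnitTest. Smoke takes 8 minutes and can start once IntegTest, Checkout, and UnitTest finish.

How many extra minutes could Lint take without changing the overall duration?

Checkout→Deps→Scan = 2+6+7 = 15 sets the makespan at 15 minutes.
Longest path through Lint: 8 minutes (earliest finish 8, latest finish 15).
Float = 15 − 8 = 7.

7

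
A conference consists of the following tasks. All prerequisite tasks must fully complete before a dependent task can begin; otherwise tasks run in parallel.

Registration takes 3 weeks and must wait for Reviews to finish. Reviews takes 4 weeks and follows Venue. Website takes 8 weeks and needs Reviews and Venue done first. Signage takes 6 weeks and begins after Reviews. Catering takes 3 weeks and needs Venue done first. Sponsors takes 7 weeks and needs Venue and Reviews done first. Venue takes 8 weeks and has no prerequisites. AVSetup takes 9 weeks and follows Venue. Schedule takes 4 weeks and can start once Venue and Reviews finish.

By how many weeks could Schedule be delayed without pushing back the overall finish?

4

Venue→Reviews→Website = 8+4+8 = 20 sets the makespan at 20 weeks.
Schedule finishes as early as 16 and must finish by 20.
So Schedule can slip 20 − 16 = 4 weeks.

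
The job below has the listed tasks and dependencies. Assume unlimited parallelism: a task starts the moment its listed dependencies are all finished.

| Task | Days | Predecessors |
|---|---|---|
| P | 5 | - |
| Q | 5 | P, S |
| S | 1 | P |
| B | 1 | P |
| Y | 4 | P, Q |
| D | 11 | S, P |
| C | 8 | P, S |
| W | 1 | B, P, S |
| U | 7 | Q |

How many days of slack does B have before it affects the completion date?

Critical path: P→S→Q→U = 5+1+5+7 = 18, so the finish is 18 days.
The longest chain containing B totals 7 days.
Slack of B = 16 − 5 = 11 days.

11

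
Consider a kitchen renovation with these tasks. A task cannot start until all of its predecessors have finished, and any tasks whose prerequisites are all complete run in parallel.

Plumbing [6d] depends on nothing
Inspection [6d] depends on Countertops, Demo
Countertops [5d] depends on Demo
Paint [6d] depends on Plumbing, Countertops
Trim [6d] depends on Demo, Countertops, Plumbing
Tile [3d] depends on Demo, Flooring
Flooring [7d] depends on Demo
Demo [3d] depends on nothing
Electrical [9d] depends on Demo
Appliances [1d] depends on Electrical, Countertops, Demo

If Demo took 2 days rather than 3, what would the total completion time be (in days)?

The binding path is Demo→Countertops→Paint = 3+5+6 = 14; finish at 14 days.
Demo is on the critical path; changing it to 2 makes that path 13 days.
That remains the longest chain; total 13 days.

13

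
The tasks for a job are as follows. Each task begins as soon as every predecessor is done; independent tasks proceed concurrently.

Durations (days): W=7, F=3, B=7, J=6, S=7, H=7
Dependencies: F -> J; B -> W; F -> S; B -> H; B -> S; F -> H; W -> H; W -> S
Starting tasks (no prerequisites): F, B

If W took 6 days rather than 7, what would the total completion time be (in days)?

Actual critical path: B→W→H = 7+7+7 = 21 ⇒ 21 days.
W lies on that path, so at 6 days the path becomes 20 days.
The critical path is still B→W→H; finish is now 20 days.

20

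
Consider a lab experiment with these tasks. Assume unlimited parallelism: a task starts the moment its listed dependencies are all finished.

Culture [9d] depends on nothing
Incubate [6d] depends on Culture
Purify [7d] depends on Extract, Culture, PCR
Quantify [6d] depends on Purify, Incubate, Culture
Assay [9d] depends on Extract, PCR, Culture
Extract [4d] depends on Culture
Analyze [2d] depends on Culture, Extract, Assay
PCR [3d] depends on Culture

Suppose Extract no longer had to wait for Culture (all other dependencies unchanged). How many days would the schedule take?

Original critical path: Culture→Extract→Purify→Quantify = 9+4+7+6 = 26 ⇒ 26 days.
Without Culture→Extract, Extract's earliest start moves from 9 to 0.
New critical path: Culture→PCR→Purify→Quantify = 9+3+7+6 = 25 ⇒ 25 days.

25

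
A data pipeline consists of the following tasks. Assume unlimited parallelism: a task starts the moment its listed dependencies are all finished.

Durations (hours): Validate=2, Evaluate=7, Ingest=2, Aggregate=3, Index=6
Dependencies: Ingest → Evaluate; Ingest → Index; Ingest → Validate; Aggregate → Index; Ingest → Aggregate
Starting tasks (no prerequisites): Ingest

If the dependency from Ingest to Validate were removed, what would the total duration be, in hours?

Before: longest chain Ingest→Aggregate→Index = 2+3+6 = 11, finish 11.
Without Ingest→Validate, Validate's earliest start moves from 2 to 0.
After: Ingest→Aggregate→Index = 2+3+6 = 11 → 11 hours.

11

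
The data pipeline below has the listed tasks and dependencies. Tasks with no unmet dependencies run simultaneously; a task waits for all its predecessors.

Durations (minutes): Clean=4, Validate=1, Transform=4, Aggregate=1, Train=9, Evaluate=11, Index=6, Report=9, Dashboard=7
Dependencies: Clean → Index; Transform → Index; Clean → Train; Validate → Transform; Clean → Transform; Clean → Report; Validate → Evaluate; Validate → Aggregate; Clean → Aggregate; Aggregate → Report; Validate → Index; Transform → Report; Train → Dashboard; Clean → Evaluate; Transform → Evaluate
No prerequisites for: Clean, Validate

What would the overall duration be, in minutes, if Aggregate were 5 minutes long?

The binding path is Clean→Train→Dashboard = 4+9+7 = 20; finish at 20 minutes.
Aggregate is off the critical path — its longest chain is 14 minutes, giving 6 of slack.
No other chain overtakes it, so the finish is 20 minutes.

20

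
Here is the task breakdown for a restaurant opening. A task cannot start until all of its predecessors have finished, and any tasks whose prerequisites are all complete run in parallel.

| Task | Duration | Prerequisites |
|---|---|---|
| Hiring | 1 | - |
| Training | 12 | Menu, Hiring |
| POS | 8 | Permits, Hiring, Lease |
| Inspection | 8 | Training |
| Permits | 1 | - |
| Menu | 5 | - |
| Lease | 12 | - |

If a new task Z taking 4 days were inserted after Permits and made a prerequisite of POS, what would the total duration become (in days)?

25

Originally the job takes 25 days.
With Z inserted, POS now waits for max(Permits, Hiring, Lease, Z).
New critical path: Menu→Training→Inspection = 5+12+8 = 25 ⇒ 25 days.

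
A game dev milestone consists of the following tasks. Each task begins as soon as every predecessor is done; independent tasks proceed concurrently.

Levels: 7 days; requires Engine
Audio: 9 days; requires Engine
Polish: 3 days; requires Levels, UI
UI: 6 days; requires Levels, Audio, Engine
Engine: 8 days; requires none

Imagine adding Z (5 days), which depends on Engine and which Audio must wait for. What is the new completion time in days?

Originally the job takes 26 days.
With Z inserted, Audio now waits for max(Engine, Z).
New critical path: Engine→Z→Audio→UI→Polish = 8+5+9+6+3 = 31 ⇒ 31 days.

31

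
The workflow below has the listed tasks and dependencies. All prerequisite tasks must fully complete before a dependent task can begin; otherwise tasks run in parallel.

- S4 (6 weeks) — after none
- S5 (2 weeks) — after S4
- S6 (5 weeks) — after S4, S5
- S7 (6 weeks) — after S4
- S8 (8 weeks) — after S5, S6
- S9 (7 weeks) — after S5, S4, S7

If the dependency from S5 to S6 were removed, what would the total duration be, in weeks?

19

Original critical path: S4→S5→S6→S8 = 6+2+5+8 = 21 ⇒ 21 weeks.
Without S5→S6, S6's earliest start moves from 8 to 6.
New critical path: S4→S6→S8 = 6+5+8 = 19 ⇒ 19 weeks.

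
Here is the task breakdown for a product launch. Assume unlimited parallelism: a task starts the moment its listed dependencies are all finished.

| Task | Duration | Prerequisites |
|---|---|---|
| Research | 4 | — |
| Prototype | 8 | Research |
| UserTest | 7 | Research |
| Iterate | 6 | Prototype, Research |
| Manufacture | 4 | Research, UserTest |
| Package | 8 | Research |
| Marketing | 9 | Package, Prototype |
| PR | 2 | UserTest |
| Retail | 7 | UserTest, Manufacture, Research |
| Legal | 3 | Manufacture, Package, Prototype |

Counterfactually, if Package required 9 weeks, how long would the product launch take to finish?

22

Critical path before the change: Research→UserTest→Manufacture→Retail = 4+7+4+7 = 22 giving 22 weeks.
Package has 1 week of float (longest path through it is 21).
The critical path is still Research→UserTest→Manufacture→Retail; finish is now 22 weeks.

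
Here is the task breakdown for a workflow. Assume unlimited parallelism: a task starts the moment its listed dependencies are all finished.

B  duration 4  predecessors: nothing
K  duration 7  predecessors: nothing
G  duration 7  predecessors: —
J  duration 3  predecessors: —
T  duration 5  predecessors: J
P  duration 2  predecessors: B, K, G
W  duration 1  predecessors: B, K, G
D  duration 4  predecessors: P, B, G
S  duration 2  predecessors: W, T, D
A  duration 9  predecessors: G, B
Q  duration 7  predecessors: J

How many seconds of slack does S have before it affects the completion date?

1

G→A = 7+9 = 16 sets the makespan at 16 seconds.
Longest path through S: 15 seconds (earliest finish 15, latest finish 16).
Float = 16 − 15 = 1.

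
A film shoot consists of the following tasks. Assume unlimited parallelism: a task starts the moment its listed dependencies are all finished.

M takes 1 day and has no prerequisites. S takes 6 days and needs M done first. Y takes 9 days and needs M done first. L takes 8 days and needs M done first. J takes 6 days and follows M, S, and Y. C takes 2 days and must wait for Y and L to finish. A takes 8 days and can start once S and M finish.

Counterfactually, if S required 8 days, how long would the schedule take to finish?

The binding path is M→Y→J = 1+9+6 = 16; finish at 16 days.
The longest path through S is only 15 days, so S has float 1.
The binding chain switches to M→S→A = 1+8+8 = 17; finish 17 days.

17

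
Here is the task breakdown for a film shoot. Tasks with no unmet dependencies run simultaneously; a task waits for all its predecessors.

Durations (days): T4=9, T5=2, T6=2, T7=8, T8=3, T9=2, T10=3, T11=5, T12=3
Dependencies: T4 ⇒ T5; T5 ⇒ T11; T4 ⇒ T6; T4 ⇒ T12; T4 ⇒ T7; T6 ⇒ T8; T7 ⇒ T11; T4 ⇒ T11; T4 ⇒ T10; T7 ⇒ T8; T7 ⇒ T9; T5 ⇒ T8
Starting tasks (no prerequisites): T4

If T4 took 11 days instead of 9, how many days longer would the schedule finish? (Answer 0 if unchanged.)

2

As given, the longest chain is T4→T7→T11 = 9+8+5 = 22, so the finish is 22 days.
T4 is on the critical path; changing it to 11 makes that path 24 days.
That remains the longest chain; total 24 days.
Change in finish: 24 − 22 = +2 days.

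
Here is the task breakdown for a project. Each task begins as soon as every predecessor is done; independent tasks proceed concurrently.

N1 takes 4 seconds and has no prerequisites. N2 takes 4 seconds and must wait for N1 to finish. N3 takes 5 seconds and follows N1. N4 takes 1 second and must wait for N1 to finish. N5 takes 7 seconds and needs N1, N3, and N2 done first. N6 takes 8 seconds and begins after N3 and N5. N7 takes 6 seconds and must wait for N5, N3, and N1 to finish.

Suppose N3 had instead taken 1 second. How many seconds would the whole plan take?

23

Critical path before the change: N1→N3→N5→N6 = 4+5+7+8 = 24 giving 24 seconds.
N3 is on the critical path; changing it to 1 makes that path 20 seconds.
New critical path: N1→N2→N5→N6 = 4+4+7+8 = 23 ⇒ 23 seconds.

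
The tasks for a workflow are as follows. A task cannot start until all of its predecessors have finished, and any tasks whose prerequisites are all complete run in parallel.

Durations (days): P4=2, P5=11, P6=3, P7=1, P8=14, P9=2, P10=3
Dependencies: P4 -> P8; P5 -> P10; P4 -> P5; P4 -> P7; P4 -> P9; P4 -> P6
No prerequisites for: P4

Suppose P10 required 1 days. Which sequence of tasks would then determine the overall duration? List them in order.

P4, P8

As given, the longest chain is P4→P5→P10 = 2+11+3 = 16, so the finish is 16 days.
P10 is on the critical path; changing it to 1 makes that path 14 days.
The binding chain switches to P4→P8 = 2+14 = 16; finish 16 days.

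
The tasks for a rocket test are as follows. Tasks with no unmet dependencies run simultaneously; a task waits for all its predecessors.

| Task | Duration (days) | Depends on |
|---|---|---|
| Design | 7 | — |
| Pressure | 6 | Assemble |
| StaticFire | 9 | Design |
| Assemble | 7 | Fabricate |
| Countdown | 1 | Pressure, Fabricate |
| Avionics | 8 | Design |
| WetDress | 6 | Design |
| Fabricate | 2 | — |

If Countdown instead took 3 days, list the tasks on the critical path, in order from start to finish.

Fabricate, Assemble, Pressure, Countdown

The binding path is Fabricate→Assemble→Pressure→Countdown = 2+7+6+1 = 16; finish at 16 days.
Since Countdown is critical, the +2 change carries straight to that chain (now 18 days).
The critical path is still Fabricate→Assemble→Pressure→Countdown; finish is now 18 days.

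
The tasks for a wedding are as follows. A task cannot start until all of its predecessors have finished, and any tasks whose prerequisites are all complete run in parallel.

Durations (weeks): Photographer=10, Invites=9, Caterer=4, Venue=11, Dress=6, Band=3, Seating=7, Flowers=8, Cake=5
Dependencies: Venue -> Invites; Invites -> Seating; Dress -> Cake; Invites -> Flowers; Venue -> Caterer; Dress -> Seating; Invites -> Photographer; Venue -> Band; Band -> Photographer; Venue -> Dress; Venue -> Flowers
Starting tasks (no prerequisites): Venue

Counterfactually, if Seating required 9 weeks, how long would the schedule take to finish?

30

As given, the longest chain is Venue→Invites→Photographer = 11+9+10 = 30, so the finish is 30 weeks.
Seating has 3 weeks of float (longest path through it is 27).
No other chain overtakes it, so the finish is 30 weeks.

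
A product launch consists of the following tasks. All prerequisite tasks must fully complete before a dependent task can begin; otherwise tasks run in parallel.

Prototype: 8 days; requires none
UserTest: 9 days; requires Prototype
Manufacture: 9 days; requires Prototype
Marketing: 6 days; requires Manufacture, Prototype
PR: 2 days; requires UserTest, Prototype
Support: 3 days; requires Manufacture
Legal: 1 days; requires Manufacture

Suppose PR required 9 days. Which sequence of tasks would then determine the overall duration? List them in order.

Critical path before the change: Prototype→Manufacture→Marketing = 8+9+6 = 23 giving 23 days.
The longest path through PR is only 19 days, so PR has float 4.
New critical path: Prototype→UserTest→PR = 8+9+9 = 26 ⇒ 26 days.

Prototype, UserTest, PR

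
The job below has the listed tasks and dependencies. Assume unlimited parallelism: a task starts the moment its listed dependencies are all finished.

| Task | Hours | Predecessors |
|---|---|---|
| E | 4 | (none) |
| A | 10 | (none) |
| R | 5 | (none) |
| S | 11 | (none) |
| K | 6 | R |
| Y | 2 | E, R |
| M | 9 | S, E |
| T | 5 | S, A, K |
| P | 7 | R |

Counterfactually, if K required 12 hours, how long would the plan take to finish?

22

Actual critical path: S→M = 11+9 = 20 ⇒ 20 hours.
K is off the critical path — its longest chain is 16 hours, giving 4 of slack.
Now R→K→T = 5+12+5 = 22 is longest, so the finish becomes 22 hours.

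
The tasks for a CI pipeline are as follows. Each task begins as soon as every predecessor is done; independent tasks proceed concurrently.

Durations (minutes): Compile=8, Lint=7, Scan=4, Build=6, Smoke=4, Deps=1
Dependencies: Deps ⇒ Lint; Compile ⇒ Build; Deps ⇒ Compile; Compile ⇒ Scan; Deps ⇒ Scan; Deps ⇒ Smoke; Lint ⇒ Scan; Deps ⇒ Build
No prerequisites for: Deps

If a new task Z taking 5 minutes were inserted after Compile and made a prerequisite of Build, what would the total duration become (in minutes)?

20

Originally the job takes 15 minutes.
With Z inserted, Build now waits for max(Deps, Compile, Z).
New critical path: Deps→Compile→Z→Build = 1+8+5+6 = 20 ⇒ 20 minutes.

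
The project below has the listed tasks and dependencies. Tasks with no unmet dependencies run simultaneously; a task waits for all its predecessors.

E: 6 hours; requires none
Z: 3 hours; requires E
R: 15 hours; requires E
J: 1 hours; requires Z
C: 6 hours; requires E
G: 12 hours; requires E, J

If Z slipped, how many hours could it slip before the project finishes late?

0

The longest chain is E→Z→J→G = 6+3+1+12 = 22; overall finish 22 hours.
Longest path through Z: 22 hours (earliest finish 9, latest finish 9).
So Z can slip 9 − 9 = 0 hours.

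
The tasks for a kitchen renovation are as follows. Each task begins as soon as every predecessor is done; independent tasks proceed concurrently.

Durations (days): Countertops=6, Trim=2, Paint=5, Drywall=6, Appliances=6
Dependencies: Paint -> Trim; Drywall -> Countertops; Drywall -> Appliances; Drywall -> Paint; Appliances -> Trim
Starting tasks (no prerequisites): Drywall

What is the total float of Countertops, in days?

2

Drywall→Appliances→Trim = 6+6+2 = 14 sets the makespan at 14 days.
The longest chain containing Countertops totals 12 days.
Float = 14 − 12 = 2.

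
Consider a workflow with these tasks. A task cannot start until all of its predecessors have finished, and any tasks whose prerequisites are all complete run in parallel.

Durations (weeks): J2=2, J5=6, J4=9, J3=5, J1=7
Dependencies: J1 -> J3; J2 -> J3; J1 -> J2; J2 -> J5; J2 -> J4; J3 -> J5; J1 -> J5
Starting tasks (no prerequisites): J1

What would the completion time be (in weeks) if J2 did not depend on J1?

With the dependency in place, J1→J2→J3→J5 = 7+2+5+6 = 20 sets the finish at 20 weeks.
Without J1→J2, J2's earliest start moves from 7 to 0.
The longest chain is now J1→J3→J5 = 7+5+6 = 18, so the plan takes 18 weeks.

18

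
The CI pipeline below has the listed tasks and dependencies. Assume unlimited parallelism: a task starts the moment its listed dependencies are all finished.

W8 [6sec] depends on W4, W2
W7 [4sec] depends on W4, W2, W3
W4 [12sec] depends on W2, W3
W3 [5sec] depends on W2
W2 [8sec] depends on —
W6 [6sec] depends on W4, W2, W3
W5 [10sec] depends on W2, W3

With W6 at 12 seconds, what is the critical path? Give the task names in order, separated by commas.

W2, W3, W4, W6

The binding path is W2→W3→W4→W6 = 8+5+12+6 = 31; finish at 31 seconds.
W6 lies on that path, so at 12 seconds the path becomes 37 seconds.
That remains the longest chain; total 37 seconds.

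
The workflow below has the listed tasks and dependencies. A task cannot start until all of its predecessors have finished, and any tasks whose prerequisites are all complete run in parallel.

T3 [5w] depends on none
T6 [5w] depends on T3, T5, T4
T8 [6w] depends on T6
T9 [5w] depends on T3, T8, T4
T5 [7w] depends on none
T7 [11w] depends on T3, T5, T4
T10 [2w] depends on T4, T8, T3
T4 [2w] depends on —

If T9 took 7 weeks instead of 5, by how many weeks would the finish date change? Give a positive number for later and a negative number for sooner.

Critical path before the change: T5→T6→T8→T9 = 7+5+6+5 = 23 giving 23 weeks.
T9 lies on that path, so at 7 weeks the path becomes 25 weeks.
No other chain overtakes it, so the finish is 25 weeks.
Change in finish: 25 − 23 = +2 weeks.

2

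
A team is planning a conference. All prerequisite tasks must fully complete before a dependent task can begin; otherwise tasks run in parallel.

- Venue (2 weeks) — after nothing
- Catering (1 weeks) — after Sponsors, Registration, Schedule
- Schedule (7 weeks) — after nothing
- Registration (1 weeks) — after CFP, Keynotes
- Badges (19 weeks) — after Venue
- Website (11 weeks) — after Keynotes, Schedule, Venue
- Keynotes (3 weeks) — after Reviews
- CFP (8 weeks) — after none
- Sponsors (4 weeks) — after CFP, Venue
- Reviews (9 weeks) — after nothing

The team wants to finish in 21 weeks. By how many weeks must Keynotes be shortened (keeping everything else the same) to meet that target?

2

Current finish: 23 weeks; target: 21.
Keynotes is on every critical path, so each week cut from Keynotes cuts the finish by one (this holds down to a finish of 21).
Need 23 − 21 = 2 weeks off Keynotes → Keynotes becomes 1 week, finish becomes 21.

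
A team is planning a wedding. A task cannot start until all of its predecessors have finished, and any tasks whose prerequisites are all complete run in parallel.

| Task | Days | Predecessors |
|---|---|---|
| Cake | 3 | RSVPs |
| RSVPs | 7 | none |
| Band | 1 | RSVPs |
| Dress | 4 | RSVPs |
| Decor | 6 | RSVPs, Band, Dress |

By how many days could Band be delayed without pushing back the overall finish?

3

The longest chain is RSVPs→Dress→Decor = 7+4+6 = 17; overall finish 17 days.
Longest path through Band: 14 days (earliest finish 8, latest finish 11).
Slack of Band = 10 − 7 = 3 days.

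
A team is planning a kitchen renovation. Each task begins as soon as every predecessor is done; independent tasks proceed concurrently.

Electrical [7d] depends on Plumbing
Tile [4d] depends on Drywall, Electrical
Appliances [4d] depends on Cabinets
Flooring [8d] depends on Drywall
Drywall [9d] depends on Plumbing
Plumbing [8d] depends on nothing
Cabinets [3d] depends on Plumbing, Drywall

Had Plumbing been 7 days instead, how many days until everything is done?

Baseline: Plumbing→Drywall→Flooring = 8+9+8 = 25 → 25 days.
Since Plumbing is critical, the -1 change carries straight to that chain (now 24 days).
No other chain overtakes it, so the finish is 24 days.

24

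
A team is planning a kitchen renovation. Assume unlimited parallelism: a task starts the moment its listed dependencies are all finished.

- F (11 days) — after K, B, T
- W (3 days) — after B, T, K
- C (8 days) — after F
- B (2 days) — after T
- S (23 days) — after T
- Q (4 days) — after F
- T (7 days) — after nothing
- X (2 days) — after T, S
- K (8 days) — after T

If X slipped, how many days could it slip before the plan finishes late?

The longest chain is T→K→F→C = 7+8+11+8 = 34; overall finish 34 days.
Longest path through X: 32 days (earliest finish 32, latest finish 34).
So X can slip 34 − 32 = 2 days.

2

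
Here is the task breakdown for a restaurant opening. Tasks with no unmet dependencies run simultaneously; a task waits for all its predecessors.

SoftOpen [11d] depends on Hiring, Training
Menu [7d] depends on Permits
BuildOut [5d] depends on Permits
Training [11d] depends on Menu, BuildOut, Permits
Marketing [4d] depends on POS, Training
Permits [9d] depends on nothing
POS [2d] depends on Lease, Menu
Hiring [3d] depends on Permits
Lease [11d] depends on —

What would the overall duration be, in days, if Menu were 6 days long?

Actual critical path: Permits→Menu→Training→SoftOpen = 9+7+11+11 = 38 ⇒ 38 days.
Menu is on the critical path; changing it to 6 makes that path 37 days.
No other chain overtakes it, so the finish is 37 days.

37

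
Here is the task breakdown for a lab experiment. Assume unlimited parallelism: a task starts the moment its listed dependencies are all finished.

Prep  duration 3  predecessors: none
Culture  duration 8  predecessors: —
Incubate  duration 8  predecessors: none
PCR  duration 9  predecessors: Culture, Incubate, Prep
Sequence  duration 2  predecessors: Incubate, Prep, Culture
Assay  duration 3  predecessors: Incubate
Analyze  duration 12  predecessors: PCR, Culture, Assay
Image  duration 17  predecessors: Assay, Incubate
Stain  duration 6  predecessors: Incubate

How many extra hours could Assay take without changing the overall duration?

The longest chain is Culture→PCR→Analyze = 8+9+12 = 29; overall finish 29 hours.
Assay finishes as early as 11 and must finish by 12.
Float = 29 − 28 = 1.

1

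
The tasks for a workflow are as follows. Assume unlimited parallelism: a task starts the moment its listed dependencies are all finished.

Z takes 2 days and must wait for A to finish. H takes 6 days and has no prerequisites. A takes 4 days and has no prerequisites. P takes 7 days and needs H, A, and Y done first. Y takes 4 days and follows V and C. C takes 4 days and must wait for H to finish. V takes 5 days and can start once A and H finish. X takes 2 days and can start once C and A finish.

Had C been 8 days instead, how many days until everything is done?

25

Actual critical path: H→V→Y→P = 6+5+4+7 = 22 ⇒ 22 days.
C has 1 day of float (longest path through it is 21).
Now H→C→Y→P = 6+8+4+7 = 25 is longest, so the finish becomes 25 days.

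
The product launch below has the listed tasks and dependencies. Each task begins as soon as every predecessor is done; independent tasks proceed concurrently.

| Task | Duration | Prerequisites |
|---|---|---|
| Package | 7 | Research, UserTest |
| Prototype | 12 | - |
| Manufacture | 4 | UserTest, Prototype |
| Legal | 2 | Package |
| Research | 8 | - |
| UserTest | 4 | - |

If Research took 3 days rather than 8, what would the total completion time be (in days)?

16

Actual critical path: Research→Package→Legal = 8+7+2 = 17 ⇒ 17 days.
Since Research is critical, the -5 change carries straight to that chain (now 12 days).
New critical path: Prototype→Manufacture = 12+4 = 16 ⇒ 16 days.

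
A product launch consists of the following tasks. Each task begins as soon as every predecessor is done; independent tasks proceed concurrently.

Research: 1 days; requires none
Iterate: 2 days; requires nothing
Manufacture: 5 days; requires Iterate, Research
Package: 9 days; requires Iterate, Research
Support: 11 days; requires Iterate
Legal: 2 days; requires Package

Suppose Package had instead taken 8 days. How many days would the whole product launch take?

13

Baseline: Iterate→Package→Legal = 2+9+2 = 13 → 13 days.
Since Package is critical, the -1 change carries straight to that chain (now 12 days).
The binding chain switches to Iterate→Support = 2+11 = 13; finish 13 days.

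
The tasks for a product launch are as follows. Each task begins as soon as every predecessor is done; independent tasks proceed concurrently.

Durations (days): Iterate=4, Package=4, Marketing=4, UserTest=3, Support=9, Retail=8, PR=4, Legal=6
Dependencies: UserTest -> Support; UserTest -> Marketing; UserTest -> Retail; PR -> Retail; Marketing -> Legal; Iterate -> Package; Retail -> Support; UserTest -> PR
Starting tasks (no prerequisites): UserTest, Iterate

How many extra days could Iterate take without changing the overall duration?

UserTest→PR→Retail→Support = 3+4+8+9 = 24 sets the makespan at 24 days.
Longest path through Iterate: 8 days (earliest finish 4, latest finish 20).
Slack of Iterate = 16 − 0 = 16 days.

16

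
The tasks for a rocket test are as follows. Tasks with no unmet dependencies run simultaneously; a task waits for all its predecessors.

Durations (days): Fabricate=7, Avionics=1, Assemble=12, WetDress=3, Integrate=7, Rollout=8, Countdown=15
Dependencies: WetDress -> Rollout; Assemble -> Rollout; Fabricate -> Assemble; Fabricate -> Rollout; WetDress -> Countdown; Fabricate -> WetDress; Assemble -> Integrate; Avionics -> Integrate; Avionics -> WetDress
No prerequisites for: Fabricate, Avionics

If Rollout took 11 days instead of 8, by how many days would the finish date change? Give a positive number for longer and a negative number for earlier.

3

Baseline: Fabricate→Assemble→Rollout = 7+12+8 = 27 → 27 days.
Since Rollout is critical, the +3 change carries straight to that chain (now 30 days).
That remains the longest chain; total 30 days.
Change in finish: 30 − 27 = +3 days.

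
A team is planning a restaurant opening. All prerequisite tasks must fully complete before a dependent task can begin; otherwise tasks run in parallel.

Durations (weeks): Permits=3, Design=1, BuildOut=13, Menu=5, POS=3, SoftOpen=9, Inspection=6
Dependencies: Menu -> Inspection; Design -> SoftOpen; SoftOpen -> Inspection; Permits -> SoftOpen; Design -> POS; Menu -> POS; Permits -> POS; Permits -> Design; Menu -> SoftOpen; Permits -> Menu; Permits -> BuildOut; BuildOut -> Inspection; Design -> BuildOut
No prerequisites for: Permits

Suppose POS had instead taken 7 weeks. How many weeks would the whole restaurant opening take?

23

Baseline: Permits→Design→BuildOut→Inspection = 3+1+13+6 = 23 → 23 weeks.
The longest path through POS is only 11 weeks, so POS has float 12.
The critical path is still Permits→Design→BuildOut→Inspection; finish is now 23 weeks.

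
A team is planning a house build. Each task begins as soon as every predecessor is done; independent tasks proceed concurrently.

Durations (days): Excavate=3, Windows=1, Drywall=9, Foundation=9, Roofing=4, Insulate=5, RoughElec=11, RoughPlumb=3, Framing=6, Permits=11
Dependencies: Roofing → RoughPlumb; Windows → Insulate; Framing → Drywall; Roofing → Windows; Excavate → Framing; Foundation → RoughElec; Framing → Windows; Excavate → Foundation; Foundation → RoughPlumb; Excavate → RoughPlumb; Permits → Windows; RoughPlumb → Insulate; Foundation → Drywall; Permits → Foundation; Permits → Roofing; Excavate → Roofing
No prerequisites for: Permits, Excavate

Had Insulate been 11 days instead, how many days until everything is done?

34

The binding path is Permits→Foundation→RoughElec = 11+9+11 = 31; finish at 31 days.
The longest path through Insulate is only 28 days, so Insulate has float 3.
New critical path: Permits→Foundation→RoughPlumb→Insulate = 11+9+3+11 = 34 ⇒ 34 days.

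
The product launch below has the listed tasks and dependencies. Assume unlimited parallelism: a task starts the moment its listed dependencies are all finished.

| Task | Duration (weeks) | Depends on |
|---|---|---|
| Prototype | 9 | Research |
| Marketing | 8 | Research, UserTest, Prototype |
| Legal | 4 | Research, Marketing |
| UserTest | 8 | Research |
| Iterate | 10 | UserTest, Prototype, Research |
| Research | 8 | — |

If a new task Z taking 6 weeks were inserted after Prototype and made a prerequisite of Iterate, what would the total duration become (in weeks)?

Originally the project takes 29 weeks.
With Z inserted, Iterate now waits for max(UserTest, Prototype, Research, Z).
New critical path: Research→Prototype→Z→Iterate = 8+9+6+10 = 33 ⇒ 33 weeks.

33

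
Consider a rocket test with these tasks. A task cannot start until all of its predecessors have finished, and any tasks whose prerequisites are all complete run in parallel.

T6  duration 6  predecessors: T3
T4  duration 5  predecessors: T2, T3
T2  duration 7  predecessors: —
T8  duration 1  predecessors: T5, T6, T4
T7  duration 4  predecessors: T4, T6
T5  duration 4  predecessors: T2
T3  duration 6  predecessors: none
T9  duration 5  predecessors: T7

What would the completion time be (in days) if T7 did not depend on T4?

21

With the dependency in place, T2→T4→T7→T9 = 7+5+4+5 = 21 sets the finish at 21 days.
Dropping T4→T7 doesn't change T7's earliest start (12); another predecessor still binds.
The longest chain is now T3→T6→T7→T9 = 6+6+4+5 = 21, so the schedule takes 21 days.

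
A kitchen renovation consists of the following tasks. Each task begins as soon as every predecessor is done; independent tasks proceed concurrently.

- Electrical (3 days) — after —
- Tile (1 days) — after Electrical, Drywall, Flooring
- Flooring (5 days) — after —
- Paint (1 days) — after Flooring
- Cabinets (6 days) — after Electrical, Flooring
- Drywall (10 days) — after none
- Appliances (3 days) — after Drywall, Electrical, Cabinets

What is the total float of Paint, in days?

8

The longest chain is Flooring→Cabinets→Appliances = 5+6+3 = 14; overall finish 14 days.
Paint finishes as early as 6 and must finish by 14.
So Paint can slip 14 − 6 = 8 days.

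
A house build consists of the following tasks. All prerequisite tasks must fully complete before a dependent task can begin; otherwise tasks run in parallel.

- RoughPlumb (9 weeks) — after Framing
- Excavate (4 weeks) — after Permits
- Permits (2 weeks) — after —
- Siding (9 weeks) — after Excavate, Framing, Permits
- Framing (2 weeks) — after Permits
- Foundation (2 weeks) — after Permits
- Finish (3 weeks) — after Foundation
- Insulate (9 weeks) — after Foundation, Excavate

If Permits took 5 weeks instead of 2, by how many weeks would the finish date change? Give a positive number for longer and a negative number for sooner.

3

Baseline: Permits→Excavate→Insulate = 2+4+9 = 15 → 15 weeks.
Permits is on the critical path; changing it to 5 makes that path 18 weeks.
No other chain overtakes it, so the finish is 18 weeks.
Change in finish: 18 − 15 = +3 weeks.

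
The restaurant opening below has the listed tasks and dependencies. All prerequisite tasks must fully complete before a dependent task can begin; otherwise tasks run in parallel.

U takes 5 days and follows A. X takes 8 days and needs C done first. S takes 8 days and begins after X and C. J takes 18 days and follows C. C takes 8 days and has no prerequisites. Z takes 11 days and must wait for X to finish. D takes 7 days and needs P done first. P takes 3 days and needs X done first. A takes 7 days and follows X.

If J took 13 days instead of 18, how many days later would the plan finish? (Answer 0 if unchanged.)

0

As given, the longest chain is C→X→A→U = 8+8+7+5 = 28, so the finish is 28 days.
J is off the critical path — its longest chain is 26 days, giving 2 of slack.
No other chain overtakes it, so the finish is 28 days.
Change in finish: 28 − 28 = +0 days.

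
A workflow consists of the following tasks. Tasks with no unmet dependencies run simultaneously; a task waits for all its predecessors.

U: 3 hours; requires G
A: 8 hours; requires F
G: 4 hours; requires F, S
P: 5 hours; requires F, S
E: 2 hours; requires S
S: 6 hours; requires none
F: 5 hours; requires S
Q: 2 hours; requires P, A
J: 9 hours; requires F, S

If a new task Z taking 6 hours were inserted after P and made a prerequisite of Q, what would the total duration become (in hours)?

24

Originally the project takes 21 hours.
With Z inserted, Q now waits for max(P, A, Z).
New critical path: S→F→P→Z→Q = 6+5+5+6+2 = 24 ⇒ 24 hours.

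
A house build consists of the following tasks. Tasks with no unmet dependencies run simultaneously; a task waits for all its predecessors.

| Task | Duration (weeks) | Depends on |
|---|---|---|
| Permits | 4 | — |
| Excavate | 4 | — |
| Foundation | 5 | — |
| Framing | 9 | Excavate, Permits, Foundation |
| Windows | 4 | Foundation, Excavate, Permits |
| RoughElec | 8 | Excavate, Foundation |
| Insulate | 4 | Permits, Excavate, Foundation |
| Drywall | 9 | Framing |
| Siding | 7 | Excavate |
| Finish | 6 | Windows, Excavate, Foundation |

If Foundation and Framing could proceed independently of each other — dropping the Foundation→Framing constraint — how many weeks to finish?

Original critical path: Foundation→Framing→Drywall = 5+9+9 = 23 ⇒ 23 weeks.
Without Foundation→Framing, Framing's earliest start moves from 5 to 4.
New critical path: Permits→Framing→Drywall = 4+9+9 = 22 ⇒ 22 weeks.

22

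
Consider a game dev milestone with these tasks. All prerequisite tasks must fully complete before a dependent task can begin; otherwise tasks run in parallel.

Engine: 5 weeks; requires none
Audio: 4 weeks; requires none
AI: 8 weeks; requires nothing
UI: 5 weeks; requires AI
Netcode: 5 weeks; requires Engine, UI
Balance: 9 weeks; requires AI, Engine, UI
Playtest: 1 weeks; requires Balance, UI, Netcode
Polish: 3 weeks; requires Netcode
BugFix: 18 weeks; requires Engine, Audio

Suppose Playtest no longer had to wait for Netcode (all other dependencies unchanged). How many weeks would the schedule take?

With the dependency in place, Engine→BugFix = 5+18 = 23 sets the finish at 23 weeks.
Dropping Netcode→Playtest doesn't change Playtest's earliest start (22); another predecessor still binds.
After: Engine→BugFix = 5+18 = 23 → 23 weeks.

23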